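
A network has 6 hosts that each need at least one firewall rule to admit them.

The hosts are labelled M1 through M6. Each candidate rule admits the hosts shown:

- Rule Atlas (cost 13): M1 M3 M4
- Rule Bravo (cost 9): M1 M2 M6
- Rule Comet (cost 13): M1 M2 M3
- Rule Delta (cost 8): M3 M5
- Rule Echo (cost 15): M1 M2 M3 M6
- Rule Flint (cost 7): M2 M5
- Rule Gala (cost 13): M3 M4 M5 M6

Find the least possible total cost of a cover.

Bravo, Gala together cover every host (Bravo ∪ Gala = {M1, M2, M3, M4, M5, M6}); total cost 9 + 13 = 22.
The greedy pick Bravo, Delta, Atlas costs 30; no covering selection beats 22.

22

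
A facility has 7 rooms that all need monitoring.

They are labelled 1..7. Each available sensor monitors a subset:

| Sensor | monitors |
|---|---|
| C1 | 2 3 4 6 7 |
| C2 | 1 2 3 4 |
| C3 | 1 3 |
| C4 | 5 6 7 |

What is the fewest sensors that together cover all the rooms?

C2 and C4 together: C2 ∪ C4 = {1, 2, 3, 4, 5, 6, 7} — every room is covered.
No single sensor has all 7 rooms (the largest, C1, has 5), so 2 is optimal.

2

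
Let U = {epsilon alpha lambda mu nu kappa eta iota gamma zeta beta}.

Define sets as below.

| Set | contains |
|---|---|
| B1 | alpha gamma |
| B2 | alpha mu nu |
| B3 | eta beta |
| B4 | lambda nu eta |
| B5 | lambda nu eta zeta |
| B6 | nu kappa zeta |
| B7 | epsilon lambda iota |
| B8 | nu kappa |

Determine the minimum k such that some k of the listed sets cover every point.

Take {B1, B2, B3, B6, B7}. Their union is {epsilon, alpha, lambda, mu, nu, kappa, eta, iota, gamma, zeta, beta}, which is all 11 points.
No 4 of the 8 sets cover everything (all 70 combinations miss at least one point), so 5 is optimal.

5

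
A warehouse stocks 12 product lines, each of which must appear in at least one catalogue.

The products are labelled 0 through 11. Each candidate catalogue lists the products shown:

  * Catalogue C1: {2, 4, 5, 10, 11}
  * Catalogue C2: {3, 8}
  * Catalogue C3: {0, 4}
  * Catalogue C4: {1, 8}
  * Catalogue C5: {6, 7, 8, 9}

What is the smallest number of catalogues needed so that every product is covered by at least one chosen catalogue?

Take {C1, C2, C3, C4, C5}. Their union is {0, 1, 2, 3, 4, 5, 6, 7, 8, 9, 10, 11}, which is all 12 products.
No 4 of the 5 catalogues cover everything (all 5 combinations miss at least one product), so 5 is optimal.

5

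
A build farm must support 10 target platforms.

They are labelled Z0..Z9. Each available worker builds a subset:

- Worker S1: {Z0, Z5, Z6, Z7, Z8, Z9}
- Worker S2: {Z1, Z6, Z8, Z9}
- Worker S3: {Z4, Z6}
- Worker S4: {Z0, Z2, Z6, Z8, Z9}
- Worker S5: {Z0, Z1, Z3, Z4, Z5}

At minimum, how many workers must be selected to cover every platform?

S1 and S4 and S5 together: S1 ∪ S4 ∪ S5 = {Z0, Z1, Z2, Z3, Z4, Z5, Z6, Z7, Z8, Z9} — every platform is covered.
Only S4 contains Z2, so S4 is forced; the remaining 5 platforms need at least 2 more workers (each remaining worker adds at most 4) — so at least 3 workers are needed, and 3 is optimal.

3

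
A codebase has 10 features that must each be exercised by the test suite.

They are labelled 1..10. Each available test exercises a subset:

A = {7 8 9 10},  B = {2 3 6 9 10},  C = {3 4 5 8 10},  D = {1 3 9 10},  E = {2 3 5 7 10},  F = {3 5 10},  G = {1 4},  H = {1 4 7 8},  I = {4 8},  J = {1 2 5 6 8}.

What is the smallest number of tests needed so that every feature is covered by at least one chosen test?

Take {B, F, H}. Their union is {1, 2, 3, 4, 5, 6, 7, 8, 9, 10}, which is all 10 features.
No 2 of the 10 tests cover everything (all 45 combinations miss at least one feature), so 3 is optimal.

3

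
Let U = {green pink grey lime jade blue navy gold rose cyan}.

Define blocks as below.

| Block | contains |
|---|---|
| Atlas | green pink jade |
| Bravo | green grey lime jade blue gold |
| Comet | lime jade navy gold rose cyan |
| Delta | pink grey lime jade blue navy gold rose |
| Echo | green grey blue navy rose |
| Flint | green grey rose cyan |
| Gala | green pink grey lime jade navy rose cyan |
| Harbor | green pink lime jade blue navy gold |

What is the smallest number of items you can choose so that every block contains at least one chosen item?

Take H = {green, lime}. Each listed block contains at least one of these, so H is a hitting set of size 2.
No single item lies in every block, so at least 2 are needed and 2 is optimal.

2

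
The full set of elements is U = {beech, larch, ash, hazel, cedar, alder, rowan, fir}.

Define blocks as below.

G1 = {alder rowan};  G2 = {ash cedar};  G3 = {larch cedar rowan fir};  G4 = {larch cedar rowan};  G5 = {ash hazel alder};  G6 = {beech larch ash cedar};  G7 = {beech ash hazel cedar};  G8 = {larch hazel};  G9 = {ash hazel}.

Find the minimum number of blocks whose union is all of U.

G3, G5, and G6 cover everything between them: the union {beech, larch, ash, hazel, cedar, alder, rowan, fir} is all of U.
Only G3 contains fir, so G3 is forced; the remaining 4 elements need at least 2 more blocks (each remaining block adds at most 3) — so at least 3 blocks are needed, and 3 is optimal.

3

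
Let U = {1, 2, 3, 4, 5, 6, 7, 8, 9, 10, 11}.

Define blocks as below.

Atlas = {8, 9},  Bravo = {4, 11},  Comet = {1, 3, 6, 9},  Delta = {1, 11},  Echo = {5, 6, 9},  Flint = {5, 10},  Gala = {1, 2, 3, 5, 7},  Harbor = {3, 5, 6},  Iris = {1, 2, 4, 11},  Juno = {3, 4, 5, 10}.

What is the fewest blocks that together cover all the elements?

Atlas and Gala and Harbor and Iris and Juno together: Atlas ∪ Gala ∪ Harbor ∪ Iris ∪ Juno = {1, 2, 3, 4, 5, 6, 7, 8, 9, 10, 11} — every element is covered.
No 4 of the 10 blocks cover everything (all 210 combinations miss at least one element), so 5 is optimal.

5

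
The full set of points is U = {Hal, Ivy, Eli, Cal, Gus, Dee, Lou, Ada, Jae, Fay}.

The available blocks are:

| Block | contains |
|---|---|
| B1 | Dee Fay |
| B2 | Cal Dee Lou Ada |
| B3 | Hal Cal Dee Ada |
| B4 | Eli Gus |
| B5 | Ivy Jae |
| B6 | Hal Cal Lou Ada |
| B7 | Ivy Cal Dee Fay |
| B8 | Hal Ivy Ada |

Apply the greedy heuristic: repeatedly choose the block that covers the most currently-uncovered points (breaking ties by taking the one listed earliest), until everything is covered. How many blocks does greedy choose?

Greedy: pick B2 (covers 4 new) → pick B4 (covers 2 new) → pick B5 (covers 2 new) → pick B1 (covers 1 new) → pick B3 (covers 1 new). Total picks: 5.
(The true minimum cover uses only 4 blocks, so greedy is not optimal here.)

5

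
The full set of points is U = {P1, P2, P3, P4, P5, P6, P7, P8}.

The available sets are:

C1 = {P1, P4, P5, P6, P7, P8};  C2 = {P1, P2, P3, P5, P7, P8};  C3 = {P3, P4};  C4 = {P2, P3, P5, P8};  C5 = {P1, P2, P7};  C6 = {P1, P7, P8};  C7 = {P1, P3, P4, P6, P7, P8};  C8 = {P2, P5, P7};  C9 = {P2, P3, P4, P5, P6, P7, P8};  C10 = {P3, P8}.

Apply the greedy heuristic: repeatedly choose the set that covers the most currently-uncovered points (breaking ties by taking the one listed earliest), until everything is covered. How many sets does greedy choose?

Greedy: pick C9 (covers 7 new) → pick C1 (covers 1 new). Total picks: 2.

2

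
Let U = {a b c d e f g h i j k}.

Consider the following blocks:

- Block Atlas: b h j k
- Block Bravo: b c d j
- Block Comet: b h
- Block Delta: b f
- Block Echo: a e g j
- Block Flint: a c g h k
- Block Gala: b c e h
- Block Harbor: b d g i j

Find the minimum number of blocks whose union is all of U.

4

Delta, Echo, Flint, and Harbor cover everything between them: the union {a, b, c, d, e, f, g, h, i, j, k} is all of U.
No 3 of the 8 blocks cover everything (all 56 combinations miss at least one item), so 4 is optimal.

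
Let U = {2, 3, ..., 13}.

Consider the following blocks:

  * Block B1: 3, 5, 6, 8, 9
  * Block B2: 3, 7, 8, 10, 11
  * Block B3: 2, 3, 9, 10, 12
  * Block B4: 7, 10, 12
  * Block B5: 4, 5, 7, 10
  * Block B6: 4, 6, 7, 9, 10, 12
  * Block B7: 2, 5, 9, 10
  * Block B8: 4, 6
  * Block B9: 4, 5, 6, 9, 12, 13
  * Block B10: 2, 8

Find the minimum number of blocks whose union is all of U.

B2 and B7 and B9 together: B2 ∪ B7 ∪ B9 = {2, 3, 4, 5, 6, 7, 8, 9, 10, 11, 12, 13} — every point is covered.
Only B2 contains 11, so B2 is forced; the remaining 7 points need at least 2 more blocks (each remaining block adds at most 6) — so at least 3 blocks are needed, and 3 is optimal.

3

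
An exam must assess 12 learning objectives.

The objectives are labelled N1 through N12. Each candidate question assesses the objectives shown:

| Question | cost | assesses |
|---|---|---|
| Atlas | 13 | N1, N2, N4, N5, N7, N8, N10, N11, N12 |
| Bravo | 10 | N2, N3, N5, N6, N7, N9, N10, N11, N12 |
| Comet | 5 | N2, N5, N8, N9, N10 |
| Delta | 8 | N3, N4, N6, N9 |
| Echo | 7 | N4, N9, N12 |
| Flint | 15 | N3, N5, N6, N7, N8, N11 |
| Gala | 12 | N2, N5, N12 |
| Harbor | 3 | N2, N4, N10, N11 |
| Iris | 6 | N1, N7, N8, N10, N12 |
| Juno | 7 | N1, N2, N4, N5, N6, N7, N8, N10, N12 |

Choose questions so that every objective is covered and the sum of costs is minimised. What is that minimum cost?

17

Bravo, Juno together cover every objective (Bravo ∪ Juno = {N1, N2, N3, N4, N5, N6, N7, N8, N9, N10, N11, N12}); total cost 10 + 7 = 17.
The greedy pick Harbor, Juno, Delta costs 18; no covering selection beats 17.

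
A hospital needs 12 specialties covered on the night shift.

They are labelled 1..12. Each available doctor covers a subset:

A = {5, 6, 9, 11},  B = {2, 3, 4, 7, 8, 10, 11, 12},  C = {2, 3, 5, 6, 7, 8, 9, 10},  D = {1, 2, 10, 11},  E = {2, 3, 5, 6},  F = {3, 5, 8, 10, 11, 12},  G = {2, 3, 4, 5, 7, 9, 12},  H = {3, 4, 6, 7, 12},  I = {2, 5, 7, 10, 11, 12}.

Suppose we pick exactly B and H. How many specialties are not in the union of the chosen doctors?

3

Union of B, H = {2, 3, 4, 6, 7, 8, 10, 11, 12}.
Not covered: 1, 5, 9 — 3 specialties.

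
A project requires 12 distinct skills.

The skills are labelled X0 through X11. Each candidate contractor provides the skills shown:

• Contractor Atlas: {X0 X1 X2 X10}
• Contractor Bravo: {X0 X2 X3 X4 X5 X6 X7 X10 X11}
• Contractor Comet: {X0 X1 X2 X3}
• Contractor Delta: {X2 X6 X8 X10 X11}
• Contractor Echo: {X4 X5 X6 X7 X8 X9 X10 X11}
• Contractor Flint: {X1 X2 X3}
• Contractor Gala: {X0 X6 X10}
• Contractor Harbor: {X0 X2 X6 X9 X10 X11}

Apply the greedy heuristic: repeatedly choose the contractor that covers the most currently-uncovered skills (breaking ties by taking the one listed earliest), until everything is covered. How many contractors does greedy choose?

Greedy: pick Bravo (covers 9 new) → pick Echo (covers 2 new) → pick Atlas (covers 1 new). Total picks: 3.
(The true minimum cover uses only 2 contractors, so greedy is not optimal here.)

3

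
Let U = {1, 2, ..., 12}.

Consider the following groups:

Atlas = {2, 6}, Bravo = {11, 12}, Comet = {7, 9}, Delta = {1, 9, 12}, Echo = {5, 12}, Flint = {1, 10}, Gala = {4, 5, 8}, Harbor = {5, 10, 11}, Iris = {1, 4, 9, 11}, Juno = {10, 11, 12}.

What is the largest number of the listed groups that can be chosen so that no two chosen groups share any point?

5

Atlas, Bravo, Comet, Flint, Gala are pairwise disjoint (Atlas={2,6}; Bravo={11,12}; Comet={7,9}; Flint={1,10}; Gala={4,5,8}).
Every remaining group overlaps one of these, and no 6 of the listed groups are pairwise disjoint, so 5 is the maximum.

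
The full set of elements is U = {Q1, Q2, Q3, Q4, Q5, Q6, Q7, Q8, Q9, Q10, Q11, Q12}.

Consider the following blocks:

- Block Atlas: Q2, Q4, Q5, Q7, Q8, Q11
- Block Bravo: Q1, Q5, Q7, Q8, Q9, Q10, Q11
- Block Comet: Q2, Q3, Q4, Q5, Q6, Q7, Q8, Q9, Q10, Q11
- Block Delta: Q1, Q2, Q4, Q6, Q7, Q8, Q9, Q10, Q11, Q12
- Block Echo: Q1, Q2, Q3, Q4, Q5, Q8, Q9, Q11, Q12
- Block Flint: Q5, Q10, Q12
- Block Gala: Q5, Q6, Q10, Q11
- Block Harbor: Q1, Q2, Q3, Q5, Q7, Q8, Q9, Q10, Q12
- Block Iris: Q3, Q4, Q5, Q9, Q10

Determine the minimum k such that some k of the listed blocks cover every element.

2

Take {Comet, Delta}. Their union is {Q1, Q2, Q3, Q4, Q5, Q6, Q7, Q8, Q9, Q10, Q11, Q12}, which is all 12 elements.
No single block has all 12 elements (the largest, Comet, has 10), so 2 is optimal.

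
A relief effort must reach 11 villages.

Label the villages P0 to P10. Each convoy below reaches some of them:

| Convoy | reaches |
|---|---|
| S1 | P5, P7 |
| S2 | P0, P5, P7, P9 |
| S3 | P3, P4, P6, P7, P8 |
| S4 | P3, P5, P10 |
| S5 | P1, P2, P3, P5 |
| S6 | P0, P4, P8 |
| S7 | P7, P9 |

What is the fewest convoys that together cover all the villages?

4

Take {S2, S3, S4, S5}. Their union is {P0, P1, P2, P3, P4, P5, P6, P7, P8, P9, P10}, which is all 11 villages.
No 3 of the 7 convoys cover everything (all 35 combinations miss at least one village), so 4 is optimal.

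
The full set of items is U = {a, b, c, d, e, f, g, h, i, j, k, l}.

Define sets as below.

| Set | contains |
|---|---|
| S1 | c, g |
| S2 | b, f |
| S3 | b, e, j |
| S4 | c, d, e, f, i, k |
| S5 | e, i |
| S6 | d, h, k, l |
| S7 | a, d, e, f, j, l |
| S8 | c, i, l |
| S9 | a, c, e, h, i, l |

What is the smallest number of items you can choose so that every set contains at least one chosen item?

The 4 items {b, c, e, h} hit every set.
The sets S1, S2, S5, S6 are pairwise disjoint, so any hitting set needs a separate item for each — at least 4. Hence 4 is optimal.

4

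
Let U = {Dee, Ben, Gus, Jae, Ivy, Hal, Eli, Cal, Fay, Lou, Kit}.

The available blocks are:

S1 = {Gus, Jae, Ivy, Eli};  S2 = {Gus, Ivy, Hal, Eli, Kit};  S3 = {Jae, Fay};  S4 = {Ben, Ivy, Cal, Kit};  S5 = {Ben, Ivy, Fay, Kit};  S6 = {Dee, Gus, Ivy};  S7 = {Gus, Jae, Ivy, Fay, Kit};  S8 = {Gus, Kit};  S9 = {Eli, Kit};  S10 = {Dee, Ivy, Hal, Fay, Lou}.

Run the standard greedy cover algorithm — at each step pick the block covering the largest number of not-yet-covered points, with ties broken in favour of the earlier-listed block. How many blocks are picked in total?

4

Greedy: pick S2 (covers 5 new) → pick S10 (covers 3 new) → pick S4 (covers 2 new) → pick S1 (covers 1 new). Total picks: 4.
(The true minimum cover uses only 3 blocks, so greedy is not optimal here.)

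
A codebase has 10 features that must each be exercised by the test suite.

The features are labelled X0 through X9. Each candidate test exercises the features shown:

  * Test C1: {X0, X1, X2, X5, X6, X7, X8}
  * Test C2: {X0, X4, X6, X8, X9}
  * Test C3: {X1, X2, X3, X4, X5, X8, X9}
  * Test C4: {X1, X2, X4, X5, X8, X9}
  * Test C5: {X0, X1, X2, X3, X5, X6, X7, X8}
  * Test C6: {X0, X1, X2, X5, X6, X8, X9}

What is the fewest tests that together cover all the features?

Take {C4, C5}. Their union is {X0, X1, X2, X3, X4, X5, X6, X7, X8, X9}, which is all 10 features.
No single test has all 10 features (the largest, C5, has 8), so 2 is optimal.

2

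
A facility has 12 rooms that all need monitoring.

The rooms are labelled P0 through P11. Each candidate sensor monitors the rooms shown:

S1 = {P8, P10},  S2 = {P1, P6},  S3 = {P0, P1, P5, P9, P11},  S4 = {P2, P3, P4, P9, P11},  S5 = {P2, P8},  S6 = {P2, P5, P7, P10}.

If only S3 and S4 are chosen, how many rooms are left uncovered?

4

Union of S3, S4 = {P0, P1, P2, P3, P4, P5, P9, P11}.
Not covered: P6, P7, P8, P10 — 4 rooms.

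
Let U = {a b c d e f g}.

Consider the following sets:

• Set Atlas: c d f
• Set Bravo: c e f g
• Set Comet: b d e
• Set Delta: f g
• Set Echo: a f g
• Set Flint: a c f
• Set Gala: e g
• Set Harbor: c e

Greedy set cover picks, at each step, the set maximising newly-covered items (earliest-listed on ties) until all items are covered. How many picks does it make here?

3

Greedy: pick Bravo (covers 4 new) → pick Comet (covers 2 new) → pick Echo (covers 1 new). Total picks: 3.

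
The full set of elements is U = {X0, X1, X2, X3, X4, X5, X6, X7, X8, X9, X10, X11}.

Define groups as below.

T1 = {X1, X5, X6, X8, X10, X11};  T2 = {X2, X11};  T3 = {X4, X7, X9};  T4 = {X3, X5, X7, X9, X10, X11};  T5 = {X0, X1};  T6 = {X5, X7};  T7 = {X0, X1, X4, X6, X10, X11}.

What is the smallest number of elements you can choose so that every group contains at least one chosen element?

3

H = {X1, X2, X7} meets every group (each contains at least one member of H), and |H| = 3.
The groups T2, T5, T6 are pairwise disjoint, so any hitting set needs a separate element for each — at least 3. Hence 3 is optimal.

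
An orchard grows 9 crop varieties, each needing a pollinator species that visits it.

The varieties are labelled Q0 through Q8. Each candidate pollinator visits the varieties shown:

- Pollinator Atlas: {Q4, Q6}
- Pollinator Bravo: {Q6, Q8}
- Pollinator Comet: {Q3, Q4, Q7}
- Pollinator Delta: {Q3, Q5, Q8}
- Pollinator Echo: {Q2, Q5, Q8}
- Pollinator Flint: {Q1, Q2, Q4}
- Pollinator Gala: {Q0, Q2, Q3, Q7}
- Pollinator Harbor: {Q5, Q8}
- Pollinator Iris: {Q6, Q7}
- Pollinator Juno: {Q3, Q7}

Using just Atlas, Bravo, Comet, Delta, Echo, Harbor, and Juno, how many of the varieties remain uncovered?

2

Union of Atlas, Bravo, Comet, Delta, Echo, Harbor, Juno = {Q2, Q3, Q4, Q5, Q6, Q7, Q8}.
Not covered: Q0, Q1 — 2 varieties.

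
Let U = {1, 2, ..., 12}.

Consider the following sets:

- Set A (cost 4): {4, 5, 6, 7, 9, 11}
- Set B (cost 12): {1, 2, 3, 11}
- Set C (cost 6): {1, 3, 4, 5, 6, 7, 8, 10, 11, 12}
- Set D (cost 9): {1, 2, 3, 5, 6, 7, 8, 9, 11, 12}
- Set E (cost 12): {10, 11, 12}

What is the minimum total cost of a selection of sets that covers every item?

C, D together cover every item (C ∪ D = {1, 2, 3, 4, 5, 6, 7, 8, 9, 10, 11, 12}); total cost 6 + 9 = 15.
The greedy pick C, A, D costs 19; no covering selection beats 15.

15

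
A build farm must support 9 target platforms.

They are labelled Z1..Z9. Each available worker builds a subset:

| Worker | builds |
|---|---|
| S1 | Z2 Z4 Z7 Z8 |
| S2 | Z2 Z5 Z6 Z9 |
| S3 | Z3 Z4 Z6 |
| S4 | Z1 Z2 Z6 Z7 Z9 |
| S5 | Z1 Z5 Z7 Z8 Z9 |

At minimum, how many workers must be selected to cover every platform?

S3 and S4 and S5 together: S3 ∪ S4 ∪ S5 = {Z1, Z2, Z3, Z4, Z5, Z6, Z7, Z8, Z9} — every platform is covered.
Only S3 contains Z3, so S3 is forced; the remaining 6 platforms need at least 2 more workers (each remaining worker adds at most 5) — so at least 3 workers are needed, and 3 is optimal.

3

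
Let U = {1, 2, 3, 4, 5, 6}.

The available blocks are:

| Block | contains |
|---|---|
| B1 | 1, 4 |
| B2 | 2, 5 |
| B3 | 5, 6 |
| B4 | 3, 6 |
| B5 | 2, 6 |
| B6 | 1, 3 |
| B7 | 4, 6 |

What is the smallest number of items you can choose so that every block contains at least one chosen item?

The 3 items {1, 5, 6} hit every block.
The blocks B2, B6, B7 are pairwise disjoint, so any hitting set needs a separate item for each — at least 3. Hence 3 is optimal.

3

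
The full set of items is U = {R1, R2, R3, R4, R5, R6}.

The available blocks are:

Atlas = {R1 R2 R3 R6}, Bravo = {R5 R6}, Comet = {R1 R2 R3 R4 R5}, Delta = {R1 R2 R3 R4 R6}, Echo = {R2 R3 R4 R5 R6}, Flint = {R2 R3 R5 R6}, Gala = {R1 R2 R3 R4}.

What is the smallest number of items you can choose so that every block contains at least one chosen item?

The 2 items {R3, R6} hit every block.
The blocks Bravo, Gala are pairwise disjoint, so any hitting set needs a separate item for each — at least 2. Hence 2 is optimal.

2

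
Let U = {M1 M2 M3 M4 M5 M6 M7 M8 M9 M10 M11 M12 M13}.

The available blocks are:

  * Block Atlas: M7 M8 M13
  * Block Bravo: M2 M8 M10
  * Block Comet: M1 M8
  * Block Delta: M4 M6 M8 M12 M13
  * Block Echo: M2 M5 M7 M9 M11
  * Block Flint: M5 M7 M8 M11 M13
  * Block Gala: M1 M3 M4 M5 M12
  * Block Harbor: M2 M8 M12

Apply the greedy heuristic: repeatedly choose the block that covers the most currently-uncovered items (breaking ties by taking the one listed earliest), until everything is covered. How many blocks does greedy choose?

4

Greedy: pick Delta (covers 5 new) → pick Echo (covers 5 new) → pick Gala (covers 2 new) → pick Bravo (covers 1 new). Total picks: 4.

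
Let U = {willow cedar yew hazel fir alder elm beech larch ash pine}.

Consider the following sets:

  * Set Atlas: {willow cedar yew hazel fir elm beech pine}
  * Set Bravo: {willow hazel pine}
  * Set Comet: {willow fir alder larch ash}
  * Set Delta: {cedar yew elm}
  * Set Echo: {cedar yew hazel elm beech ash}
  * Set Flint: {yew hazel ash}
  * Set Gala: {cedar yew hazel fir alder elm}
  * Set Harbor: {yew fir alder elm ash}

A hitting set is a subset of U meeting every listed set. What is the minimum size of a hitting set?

H = {willow, yew} meets every set (each contains at least one member of H), and |H| = 2.
The sets Comet, Delta are pairwise disjoint, so any hitting set needs a separate point for each — at least 2. Hence 2 is optimal.

2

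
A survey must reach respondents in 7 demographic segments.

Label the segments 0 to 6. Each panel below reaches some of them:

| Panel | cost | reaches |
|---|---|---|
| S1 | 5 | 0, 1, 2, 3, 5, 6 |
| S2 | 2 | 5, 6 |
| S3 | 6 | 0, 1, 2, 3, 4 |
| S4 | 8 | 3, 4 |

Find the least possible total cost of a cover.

S2, S3 together cover every segment (S2 ∪ S3 = {0, 1, 2, 3, 4, 5, 6}); total cost 2 + 6 = 8.
The greedy pick S1, S3 costs 11; no covering selection beats 8.

8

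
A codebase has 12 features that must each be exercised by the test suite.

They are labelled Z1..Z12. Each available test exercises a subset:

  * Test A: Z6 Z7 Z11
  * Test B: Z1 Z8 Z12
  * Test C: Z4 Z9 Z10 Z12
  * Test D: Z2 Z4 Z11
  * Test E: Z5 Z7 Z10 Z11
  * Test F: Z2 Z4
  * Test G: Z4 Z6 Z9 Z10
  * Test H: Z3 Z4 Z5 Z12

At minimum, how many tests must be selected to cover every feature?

5

A and B and C and D and H together: A ∪ B ∪ C ∪ D ∪ H = {Z1, Z2, Z3, Z4, Z5, Z6, Z7, Z8, Z9, Z10, Z11, Z12} — every feature is covered.
No 4 of the 8 tests cover everything (all 70 combinations miss at least one feature), so 5 is optimal.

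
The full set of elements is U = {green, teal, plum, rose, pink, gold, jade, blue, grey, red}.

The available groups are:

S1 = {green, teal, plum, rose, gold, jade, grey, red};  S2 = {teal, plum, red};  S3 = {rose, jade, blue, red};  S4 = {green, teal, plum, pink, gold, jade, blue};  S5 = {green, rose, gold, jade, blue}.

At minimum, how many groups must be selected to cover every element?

2

S1 and S4 cover everything between them: the union {green, teal, plum, rose, pink, gold, jade, blue, grey, red} is all of U.
No single group has all 10 elements (the largest, S1, has 8), so 2 is optimal.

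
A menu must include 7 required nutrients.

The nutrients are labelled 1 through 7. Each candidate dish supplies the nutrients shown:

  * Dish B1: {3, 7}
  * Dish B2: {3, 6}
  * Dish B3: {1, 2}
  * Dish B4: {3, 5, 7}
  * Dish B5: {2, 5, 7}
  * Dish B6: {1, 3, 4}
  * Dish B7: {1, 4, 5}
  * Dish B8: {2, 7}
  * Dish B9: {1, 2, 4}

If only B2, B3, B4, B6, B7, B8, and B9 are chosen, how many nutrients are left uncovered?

0

Union of B2, B3, B4, B6, B7, B8, B9 = {1, 2, 3, 4, 5, 6, 7} — that's every nutrient, so 0 are uncovered.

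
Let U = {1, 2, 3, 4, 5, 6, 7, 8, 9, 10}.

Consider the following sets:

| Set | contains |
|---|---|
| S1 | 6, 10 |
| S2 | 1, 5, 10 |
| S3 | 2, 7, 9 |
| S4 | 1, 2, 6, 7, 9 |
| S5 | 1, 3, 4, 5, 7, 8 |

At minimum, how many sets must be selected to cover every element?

3

S1, S3, and S5 cover everything between them: the union {1, 2, 3, 4, 5, 6, 7, 8, 9, 10} is all of U.
Only S5 contains 3, so S5 is forced; the remaining 4 elements need at least 2 more sets (each remaining set adds at most 3) — so at least 3 sets are needed, and 3 is optimal.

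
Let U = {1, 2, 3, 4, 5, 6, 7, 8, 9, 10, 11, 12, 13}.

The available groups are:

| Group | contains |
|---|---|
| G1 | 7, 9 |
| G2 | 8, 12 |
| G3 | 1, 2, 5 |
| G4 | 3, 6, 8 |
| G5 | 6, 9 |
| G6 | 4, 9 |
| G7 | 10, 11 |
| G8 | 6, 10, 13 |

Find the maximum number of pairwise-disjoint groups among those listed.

G2, G3, G6, G7 are pairwise disjoint (G2={8,12}; G3={1,2,5}; G6={4,9}; G7={10,11}).
Every remaining group overlaps one of these, and no 5 of the listed groups are pairwise disjoint, so 4 is the maximum.

4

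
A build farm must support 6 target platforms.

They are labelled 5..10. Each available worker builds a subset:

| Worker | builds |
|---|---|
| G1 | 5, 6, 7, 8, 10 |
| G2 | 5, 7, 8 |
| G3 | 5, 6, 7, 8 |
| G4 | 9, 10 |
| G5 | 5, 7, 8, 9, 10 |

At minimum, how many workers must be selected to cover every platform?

2

Take {G3, G5}. Their union is {5, 6, 7, 8, 9, 10}, which is all 6 platforms.
No single worker has all 6 platforms (the largest, G1, has 5), so 2 is optimal.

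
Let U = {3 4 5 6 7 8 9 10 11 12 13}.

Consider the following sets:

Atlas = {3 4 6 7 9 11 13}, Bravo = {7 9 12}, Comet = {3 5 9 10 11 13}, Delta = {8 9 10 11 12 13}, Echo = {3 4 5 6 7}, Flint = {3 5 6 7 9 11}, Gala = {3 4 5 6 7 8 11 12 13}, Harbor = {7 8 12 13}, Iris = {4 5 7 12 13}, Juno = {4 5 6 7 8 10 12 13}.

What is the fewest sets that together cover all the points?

Take {Delta, Echo}. Their union is {3, 4, 5, 6, 7, 8, 9, 10, 11, 12, 13}, which is all 11 points.
No single set has all 11 points (the largest, Gala, has 9), so 2 is optimal.

2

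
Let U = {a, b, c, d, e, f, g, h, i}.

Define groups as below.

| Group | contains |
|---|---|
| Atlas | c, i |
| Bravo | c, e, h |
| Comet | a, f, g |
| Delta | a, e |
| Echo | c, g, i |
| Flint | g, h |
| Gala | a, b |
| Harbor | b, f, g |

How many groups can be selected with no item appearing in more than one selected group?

Atlas, Flint, Gala are pairwise disjoint (Atlas={c,i}; Flint={g,h}; Gala={a,b}).
Every remaining group overlaps one of these, and no 4 of the listed groups are pairwise disjoint, so 3 is the maximum.

3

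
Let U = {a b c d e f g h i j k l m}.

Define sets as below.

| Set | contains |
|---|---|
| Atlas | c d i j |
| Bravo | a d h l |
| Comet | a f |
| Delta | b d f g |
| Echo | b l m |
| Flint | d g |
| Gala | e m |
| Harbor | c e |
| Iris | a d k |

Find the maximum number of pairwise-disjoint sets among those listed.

Comet, Echo, Flint, Harbor are pairwise disjoint (Comet={a,f}; Echo={b,l,m}; Flint={d,g}; Harbor={c,e}).
Every remaining set overlaps one of these, and no 5 of the listed sets are pairwise disjoint, so 4 is the maximum.

4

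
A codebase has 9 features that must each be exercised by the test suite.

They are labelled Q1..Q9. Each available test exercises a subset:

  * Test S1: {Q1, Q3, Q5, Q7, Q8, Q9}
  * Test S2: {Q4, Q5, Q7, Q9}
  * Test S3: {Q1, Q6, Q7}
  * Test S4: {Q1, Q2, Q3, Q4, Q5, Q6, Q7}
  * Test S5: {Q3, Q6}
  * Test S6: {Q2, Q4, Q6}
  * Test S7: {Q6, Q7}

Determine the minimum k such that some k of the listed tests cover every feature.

Take {S1, S4}. Their union is {Q1, Q2, Q3, Q4, Q5, Q6, Q7, Q8, Q9}, which is all 9 features.
No single test has all 9 features (the largest, S4, has 7), so 2 is optimal.

2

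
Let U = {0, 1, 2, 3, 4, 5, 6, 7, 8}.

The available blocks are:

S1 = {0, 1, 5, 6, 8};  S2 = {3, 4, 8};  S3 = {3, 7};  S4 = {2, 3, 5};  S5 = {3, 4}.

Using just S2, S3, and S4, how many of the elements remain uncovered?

Union of S2, S3, S4 = {2, 3, 4, 5, 7, 8}.
Not covered: 0, 1, 6 — 3 elements.

3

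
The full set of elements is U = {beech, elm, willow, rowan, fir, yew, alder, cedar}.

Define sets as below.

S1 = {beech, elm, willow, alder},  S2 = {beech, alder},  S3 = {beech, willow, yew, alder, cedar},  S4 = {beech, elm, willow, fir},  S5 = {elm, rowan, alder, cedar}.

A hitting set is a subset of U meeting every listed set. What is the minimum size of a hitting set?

The 2 elements {fir, alder} hit every set.
No single element lies in every set, so at least 2 are needed and 2 is optimal.

2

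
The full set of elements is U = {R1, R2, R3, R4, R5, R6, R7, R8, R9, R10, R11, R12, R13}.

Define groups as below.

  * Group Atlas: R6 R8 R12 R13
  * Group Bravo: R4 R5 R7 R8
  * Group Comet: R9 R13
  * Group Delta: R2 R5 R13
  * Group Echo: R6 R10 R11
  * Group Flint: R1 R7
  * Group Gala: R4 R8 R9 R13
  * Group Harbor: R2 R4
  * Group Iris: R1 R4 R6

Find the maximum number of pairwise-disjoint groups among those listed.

4

Comet, Echo, Flint, Harbor are pairwise disjoint (Comet={R9,R13}; Echo={R6,R10,R11}; Flint={R1,R7}; Harbor={R2,R4}).
Every remaining group overlaps one of these, and no 5 of the listed groups are pairwise disjoint, so 4 is the maximum.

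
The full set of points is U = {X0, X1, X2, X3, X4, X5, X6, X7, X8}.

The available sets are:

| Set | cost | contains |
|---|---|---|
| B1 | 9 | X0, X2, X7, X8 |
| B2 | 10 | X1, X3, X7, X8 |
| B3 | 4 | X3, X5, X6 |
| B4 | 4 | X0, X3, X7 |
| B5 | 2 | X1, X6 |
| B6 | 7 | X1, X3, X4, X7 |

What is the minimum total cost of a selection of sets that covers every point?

20

B1, B3, B6 together cover every point (B1 ∪ B3 ∪ B6 = {X0, X1, X2, X3, X4, X5, X6, X7, X8}); total cost 9 + 4 + 7 = 20.
The greedy pick B5, B4, B3, B1, B6 costs 26; no covering selection beats 20.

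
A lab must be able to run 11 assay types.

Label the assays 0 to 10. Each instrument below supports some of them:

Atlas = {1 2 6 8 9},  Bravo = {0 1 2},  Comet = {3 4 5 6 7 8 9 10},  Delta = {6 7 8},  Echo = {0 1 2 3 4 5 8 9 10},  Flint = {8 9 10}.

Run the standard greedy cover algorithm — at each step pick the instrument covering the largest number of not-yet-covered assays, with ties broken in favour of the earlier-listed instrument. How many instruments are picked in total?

Greedy: pick Echo (covers 9 new) → pick Comet (covers 2 new). Total picks: 2.

2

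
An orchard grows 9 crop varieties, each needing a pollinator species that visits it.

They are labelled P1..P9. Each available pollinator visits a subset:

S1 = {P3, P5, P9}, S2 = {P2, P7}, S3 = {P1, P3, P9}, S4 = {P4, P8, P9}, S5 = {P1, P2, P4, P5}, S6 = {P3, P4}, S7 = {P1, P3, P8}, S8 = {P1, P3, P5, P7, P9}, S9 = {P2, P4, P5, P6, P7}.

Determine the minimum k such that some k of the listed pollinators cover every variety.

3

Take {S4, S8, S9}. Their union is {P1, P2, P3, P4, P5, P6, P7, P8, P9}, which is all 9 varieties.
Only S9 contains P6, so S9 is forced; the remaining 4 varieties need at least 2 more pollinators (each remaining pollinator adds at most 3) — so at least 3 pollinators are needed, and 3 is optimal.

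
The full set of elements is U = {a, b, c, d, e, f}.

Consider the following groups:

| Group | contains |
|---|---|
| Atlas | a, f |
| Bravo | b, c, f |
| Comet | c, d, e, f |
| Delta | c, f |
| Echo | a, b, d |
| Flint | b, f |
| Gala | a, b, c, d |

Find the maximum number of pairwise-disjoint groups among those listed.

2

Delta, Echo are pairwise disjoint (Delta={c,f}; Echo={a,b,d}).
Every remaining group overlaps one of these, and no 3 of the listed groups are pairwise disjoint, so 2 is the maximum.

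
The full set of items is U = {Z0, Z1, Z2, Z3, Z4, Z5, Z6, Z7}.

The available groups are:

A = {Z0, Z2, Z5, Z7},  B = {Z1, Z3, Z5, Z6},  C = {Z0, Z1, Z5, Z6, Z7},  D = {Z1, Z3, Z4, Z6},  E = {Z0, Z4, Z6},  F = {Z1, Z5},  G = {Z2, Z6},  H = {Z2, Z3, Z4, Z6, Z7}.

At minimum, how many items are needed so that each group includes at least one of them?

2

T = {Z5, Z6} meets every group (each contains at least one member of T), and |T| = 2.
The groups E, F are pairwise disjoint, so any hitting set needs a separate item for each — at least 2. Hence 2 is optimal.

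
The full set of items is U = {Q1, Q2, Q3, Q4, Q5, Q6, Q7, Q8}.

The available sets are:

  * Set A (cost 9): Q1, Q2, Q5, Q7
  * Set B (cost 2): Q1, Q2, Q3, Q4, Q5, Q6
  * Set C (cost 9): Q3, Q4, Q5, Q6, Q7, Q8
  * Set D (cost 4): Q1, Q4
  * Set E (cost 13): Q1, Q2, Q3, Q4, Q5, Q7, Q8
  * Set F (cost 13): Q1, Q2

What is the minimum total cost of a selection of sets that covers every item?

B, C together cover every item (B ∪ C = {Q1, Q2, Q3, Q4, Q5, Q6, Q7, Q8}); total cost 2 + 9 = 11.
No covering selection has total cost below 11.

11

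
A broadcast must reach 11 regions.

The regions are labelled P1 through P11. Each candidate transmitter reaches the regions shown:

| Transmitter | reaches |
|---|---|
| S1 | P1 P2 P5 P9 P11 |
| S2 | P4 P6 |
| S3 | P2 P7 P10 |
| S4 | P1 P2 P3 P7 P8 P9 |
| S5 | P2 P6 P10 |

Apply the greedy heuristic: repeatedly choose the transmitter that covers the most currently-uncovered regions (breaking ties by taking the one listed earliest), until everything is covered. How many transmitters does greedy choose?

4

Greedy: pick S4 (covers 6 new) → pick S1 (covers 2 new) → pick S2 (covers 2 new) → pick S3 (covers 1 new). Total picks: 4.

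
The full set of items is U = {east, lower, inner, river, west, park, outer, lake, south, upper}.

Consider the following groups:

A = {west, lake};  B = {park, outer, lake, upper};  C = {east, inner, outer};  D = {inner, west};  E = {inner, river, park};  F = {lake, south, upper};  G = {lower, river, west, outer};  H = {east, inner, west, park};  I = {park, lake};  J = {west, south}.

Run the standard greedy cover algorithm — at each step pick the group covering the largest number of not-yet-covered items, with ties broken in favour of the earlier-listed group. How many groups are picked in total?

4

Greedy: pick B (covers 4 new) → pick G (covers 3 new) → pick C (covers 2 new) → pick F (covers 1 new). Total picks: 4.
(The true minimum cover uses only 3 groups, so greedy is not optimal here.)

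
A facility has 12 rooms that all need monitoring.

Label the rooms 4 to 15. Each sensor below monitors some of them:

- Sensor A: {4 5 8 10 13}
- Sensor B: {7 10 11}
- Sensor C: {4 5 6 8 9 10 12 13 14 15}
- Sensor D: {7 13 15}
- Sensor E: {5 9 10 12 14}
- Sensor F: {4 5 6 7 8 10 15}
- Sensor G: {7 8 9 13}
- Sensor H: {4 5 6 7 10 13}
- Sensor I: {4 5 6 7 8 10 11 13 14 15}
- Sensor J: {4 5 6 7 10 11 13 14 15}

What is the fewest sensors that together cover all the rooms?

C and J together: C ∪ J = {4, 5, 6, 7, 8, 9, 10, 11, 12, 13, 14, 15} — every room is covered.
No single sensor has all 12 rooms (the largest, C, has 10), so 2 is optimal.

2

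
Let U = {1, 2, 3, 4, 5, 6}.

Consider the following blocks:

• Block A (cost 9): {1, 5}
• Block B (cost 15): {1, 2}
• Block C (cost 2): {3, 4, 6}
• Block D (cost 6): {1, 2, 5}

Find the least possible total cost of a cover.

8

C, D together cover every element (C ∪ D = {1, 2, 3, 4, 5, 6}); total cost 2 + 6 = 8.
No covering selection has total cost below 8.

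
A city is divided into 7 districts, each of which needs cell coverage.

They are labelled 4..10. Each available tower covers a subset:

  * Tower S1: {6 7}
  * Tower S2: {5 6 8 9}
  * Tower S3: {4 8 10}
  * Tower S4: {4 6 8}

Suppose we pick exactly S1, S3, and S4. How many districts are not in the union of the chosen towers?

2

Union of S1, S3, S4 = {4, 6, 7, 8, 10}.
Not covered: 5, 9 — 2 districts.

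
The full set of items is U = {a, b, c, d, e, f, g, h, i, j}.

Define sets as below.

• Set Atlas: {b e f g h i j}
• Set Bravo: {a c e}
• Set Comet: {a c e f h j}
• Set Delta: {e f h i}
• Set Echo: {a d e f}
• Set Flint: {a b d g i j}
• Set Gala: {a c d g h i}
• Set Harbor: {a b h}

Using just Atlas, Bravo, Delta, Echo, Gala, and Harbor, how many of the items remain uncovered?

Union of Atlas, Bravo, Delta, Echo, Gala, Harbor = {a, b, c, d, e, f, g, h, i, j} — that's every item, so 0 are uncovered.

0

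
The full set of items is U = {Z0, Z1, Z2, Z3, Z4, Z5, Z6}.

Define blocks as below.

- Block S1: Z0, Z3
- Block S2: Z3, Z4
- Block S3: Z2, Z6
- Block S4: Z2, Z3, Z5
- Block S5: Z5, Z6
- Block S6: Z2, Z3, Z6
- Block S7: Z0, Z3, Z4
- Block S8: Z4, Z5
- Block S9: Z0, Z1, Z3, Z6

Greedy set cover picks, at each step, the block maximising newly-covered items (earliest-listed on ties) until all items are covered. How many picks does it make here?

3

Greedy: pick S9 (covers 4 new) → pick S4 (covers 2 new) → pick S2 (covers 1 new). Total picks: 3.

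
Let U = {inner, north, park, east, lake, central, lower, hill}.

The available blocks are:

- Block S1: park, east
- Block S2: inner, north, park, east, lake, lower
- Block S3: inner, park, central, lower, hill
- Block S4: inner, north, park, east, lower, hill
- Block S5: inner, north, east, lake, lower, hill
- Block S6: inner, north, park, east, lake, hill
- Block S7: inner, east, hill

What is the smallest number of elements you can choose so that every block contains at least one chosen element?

2

H = {park, east} meets every block (each contains at least one member of H), and |H| = 2.
No single element lies in every block, so at least 2 are needed and 2 is optimal.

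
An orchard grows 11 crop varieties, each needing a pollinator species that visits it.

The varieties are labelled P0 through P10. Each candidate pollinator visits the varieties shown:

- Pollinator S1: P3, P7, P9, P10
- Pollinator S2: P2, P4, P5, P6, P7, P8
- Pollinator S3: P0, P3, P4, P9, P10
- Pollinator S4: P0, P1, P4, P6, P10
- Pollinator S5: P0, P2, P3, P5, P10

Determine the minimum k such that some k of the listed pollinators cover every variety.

3

S2 and S3 and S4 together: S2 ∪ S3 ∪ S4 = {P0, P1, P2, P3, P4, P5, P6, P7, P8, P9, P10} — every variety is covered.
Only S4 contains P1, so S4 is forced; the remaining 6 varieties need at least 2 more pollinators (each remaining pollinator adds at most 4) — so at least 3 pollinators are needed, and 3 is optimal.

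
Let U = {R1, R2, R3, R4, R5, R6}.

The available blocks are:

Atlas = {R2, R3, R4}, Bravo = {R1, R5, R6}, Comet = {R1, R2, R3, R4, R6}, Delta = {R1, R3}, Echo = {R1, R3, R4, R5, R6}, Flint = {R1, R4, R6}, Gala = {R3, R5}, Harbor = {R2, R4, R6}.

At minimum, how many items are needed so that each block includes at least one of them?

2

The 2 items {R3, R6} hit every block.
The blocks Gala, Harbor are pairwise disjoint, so any hitting set needs a separate item for each — at least 2. Hence 2 is optimal.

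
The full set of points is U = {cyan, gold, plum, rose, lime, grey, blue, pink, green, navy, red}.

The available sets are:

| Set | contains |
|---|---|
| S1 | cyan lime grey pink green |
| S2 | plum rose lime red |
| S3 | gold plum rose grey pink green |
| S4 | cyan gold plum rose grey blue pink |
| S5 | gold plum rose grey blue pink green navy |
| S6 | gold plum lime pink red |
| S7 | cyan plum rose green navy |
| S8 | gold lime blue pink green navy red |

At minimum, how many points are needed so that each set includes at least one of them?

2

Take H = {plum, pink}. Each listed set contains at least one of these, so H is a hitting set of size 2.
No single point lies in every set, so at least 2 are needed and 2 is optimal.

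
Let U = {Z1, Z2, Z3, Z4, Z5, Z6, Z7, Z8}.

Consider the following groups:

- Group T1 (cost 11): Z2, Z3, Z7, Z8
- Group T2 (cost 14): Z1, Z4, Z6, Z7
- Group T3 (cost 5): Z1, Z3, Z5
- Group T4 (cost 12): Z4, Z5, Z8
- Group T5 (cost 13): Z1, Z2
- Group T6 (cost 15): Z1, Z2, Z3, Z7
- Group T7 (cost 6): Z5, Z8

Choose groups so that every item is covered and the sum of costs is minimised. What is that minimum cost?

T1, T2, T3 together cover every item (T1 ∪ T2 ∪ T3 = {Z1, Z2, Z3, Z4, Z5, Z6, Z7, Z8}); total cost 11 + 14 + 5 = 30.
No covering selection has total cost below 30.

30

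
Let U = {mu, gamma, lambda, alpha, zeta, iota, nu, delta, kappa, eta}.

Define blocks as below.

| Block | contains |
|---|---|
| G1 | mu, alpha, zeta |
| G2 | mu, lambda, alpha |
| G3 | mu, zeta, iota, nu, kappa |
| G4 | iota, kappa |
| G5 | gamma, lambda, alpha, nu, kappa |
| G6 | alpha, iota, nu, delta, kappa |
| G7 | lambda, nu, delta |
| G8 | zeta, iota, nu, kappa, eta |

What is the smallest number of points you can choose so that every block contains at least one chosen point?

3

H = {mu, nu, kappa} meets every block (each contains at least one member of H), and |H| = 3.
The blocks G1, G4, G7 are pairwise disjoint, so any hitting set needs a separate point for each — at least 3. Hence 3 is optimal.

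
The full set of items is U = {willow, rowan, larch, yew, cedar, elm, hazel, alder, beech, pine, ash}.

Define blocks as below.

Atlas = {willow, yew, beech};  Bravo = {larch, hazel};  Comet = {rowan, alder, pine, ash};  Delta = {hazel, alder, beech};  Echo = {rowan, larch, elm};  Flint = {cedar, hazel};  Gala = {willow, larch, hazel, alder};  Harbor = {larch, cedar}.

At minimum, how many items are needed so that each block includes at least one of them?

The 4 items {larch, hazel, alder, beech} hit every block.
No choice of 3 items meets every block, so 4 is the minimum.

4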